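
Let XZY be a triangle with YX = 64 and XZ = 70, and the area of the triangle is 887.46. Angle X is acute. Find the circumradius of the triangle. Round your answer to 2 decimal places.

From area = ½·YX·XZ·sin X, we get sin X = 2·area/(YX·XZ) ≈ 0.39619.
Taking the acute solution, ∠X ≈ 23.34°.
Law of cosines then gives ZY ≈ 27.734.
Circumradius = ZY/(2 sin X) ≈ 35.002.

35.00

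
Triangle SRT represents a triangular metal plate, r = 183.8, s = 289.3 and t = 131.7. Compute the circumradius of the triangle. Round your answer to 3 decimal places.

By the law of cosines, cos S = (r² + t² − s²) / (2·r·t) ≈ -0.67270, so ∠S ≈ 132.28°.
Circumradius = s/(2 sin S) ≈ 195.49.

195.494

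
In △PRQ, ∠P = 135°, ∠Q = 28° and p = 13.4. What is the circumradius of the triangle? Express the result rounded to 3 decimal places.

The third angle is ∠R = 180° − ∠Q − ∠P = 17.00°.
Law of sines: r = p·sin R/sin P ≈ 5.5406.
Law of sines: q = p·sin Q/sin P ≈ 8.8967.
Circumradius = p/(2 sin P) ≈ 9.4752.

9.475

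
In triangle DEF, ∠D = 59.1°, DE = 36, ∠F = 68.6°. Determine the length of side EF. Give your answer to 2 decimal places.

33.18

The third angle is ∠E = 180° − ∠F − ∠D = 52.30°.
Law of sines: EF = DE·sin D/sin F ≈ 33.178.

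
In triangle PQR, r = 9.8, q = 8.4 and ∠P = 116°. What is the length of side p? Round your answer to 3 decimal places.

15.452

By the law of cosines, p² = q² + r² − 2·q·r·cos P = 238.77, so p ≈ 15.452.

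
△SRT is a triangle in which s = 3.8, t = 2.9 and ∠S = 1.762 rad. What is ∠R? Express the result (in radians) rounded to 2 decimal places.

∠R ≈ 0.53 rad

Law of sines: sin T = t·sin S/s ≈ 0.74925.
Since s ≥ t, only the acute value applies: ∠T ≈ 0.847 rad.
Then ∠R = π − ∠S − ∠T ≈ 0.533 rad.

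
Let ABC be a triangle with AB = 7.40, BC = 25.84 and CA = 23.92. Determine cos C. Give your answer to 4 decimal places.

By the law of cosines, cos C = (BC² + CA² − AB²) / (2·BC·CA) ≈ 0.95868, so ∠C ≈ 16.53°.

0.9587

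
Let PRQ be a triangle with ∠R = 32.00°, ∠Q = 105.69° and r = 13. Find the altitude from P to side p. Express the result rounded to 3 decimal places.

12.516

The third angle is ∠P = 180° − ∠R − ∠Q = 42.31°.
Law of sines: p = r·sin P/sin R ≈ 16.514.
Law of sines: q = r·sin Q/sin R ≈ 23.618.
Area = ½·r·p·sin Q ≈ 103.34.
The altitude from P has length 2·area/p ≈ 12.516.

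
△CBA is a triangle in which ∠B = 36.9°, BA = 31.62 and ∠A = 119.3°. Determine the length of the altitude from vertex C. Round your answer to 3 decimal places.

h_C ≈ 41.028

The third angle is ∠C = 180° − ∠B − ∠A = 23.80°.
Law of sines: AC = BA·sin B/sin C ≈ 47.046.
Law of sines: CB = BA·sin A/sin C ≈ 68.331.
Area = ½·BA·AC·sin A ≈ 648.65.
The altitude from C has length 2·area/BA ≈ 41.028.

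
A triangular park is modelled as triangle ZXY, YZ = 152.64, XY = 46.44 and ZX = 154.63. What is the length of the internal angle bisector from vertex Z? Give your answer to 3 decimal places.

By the law of cosines, cos Z = (YZ² + ZX² − XY²) / (2·YZ·ZX) ≈ 0.95440, so ∠Z ≈ 17.37°.
The bisector from Z has length 2·YZ·ZX·cos(∠Z/2)/(YZ+ZX) ≈ 151.87.

151.867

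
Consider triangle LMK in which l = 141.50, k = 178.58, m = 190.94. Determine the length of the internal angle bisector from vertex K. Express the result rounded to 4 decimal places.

By the law of cosines, cos K = (l² + m² − k²) / (2·l·m) ≈ 0.45506, so ∠K ≈ 1.098 rad.
The bisector from K has length 2·l·m·cos(∠K/2)/(l+m) ≈ 138.64.

t_K ≈ 138.6421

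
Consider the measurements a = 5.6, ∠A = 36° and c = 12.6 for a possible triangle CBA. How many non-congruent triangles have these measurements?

c·sin A = 12.6·sin(36°) ≈ 7.406.
Since a = 5.6 < 7.406 = c sin A, no triangle exists.

0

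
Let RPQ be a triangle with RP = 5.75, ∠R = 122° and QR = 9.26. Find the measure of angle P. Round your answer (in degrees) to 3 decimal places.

By the law of cosines, PQ² = QR² + RP² − 2·QR·RP·cos R = 175.24, so PQ ≈ 13.238.
Law of cosines again: cos P = (RP² + PQ² − QR²)/(2·RP·PQ) ≈ 0.80504, so ∠P ≈ 36.39°.

36.386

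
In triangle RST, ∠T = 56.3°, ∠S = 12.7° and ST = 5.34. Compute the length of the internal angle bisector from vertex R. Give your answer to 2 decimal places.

The third angle is ∠R = 180° − ∠S − ∠T = 111.00°.
Law of sines: TR = ST·sin S/sin R ≈ 1.2575.
Law of sines: RS = ST·sin T/sin R ≈ 4.7587.
The bisector from R has length 2·TR·RS·cos(∠R/2)/(TR+RS) ≈ 1.1268.

t_R ≈ 1.13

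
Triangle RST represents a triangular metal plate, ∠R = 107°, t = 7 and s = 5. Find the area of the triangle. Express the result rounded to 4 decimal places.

Area = ½·s·t·sin R ≈ 16.735.

area ≈ 16.7353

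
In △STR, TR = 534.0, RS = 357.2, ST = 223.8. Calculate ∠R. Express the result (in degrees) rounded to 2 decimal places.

By the law of cosines, cos R = (TR² + RS² − ST²) / (2·TR·RS) ≈ 0.95065, so ∠R ≈ 18.08°.

18.08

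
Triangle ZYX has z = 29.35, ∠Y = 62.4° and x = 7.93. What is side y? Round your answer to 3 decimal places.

By the law of cosines, y² = x² + z² − 2·x·z·cos Y = 708.65, so y ≈ 26.62.

26.620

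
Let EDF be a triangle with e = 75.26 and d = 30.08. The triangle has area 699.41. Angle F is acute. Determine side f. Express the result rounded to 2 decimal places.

54.85

From area = ½·e·d·sin F, we get sin F = 2·area/(e·d) ≈ 0.61790.
Taking the acute solution, ∠F ≈ 38.16°.
Law of cosines then gives f ≈ 54.854.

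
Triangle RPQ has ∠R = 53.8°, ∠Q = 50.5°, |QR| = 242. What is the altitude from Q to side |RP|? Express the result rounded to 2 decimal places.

195.28

The third angle is ∠P = 180° − ∠Q − ∠R = 75.70°.
Law of sines: |PQ| = |QR|·sin R/sin P ≈ 201.53.
Law of sines: |RP| = |QR|·sin Q/sin P ≈ 192.7.
Area = ½·|QR|·|PQ|·sin Q ≈ 18816.
The altitude from Q has length 2·area/|RP| ≈ 195.28.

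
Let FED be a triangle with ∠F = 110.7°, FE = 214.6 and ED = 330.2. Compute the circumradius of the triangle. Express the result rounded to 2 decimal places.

R ≈ 176.49

Law of sines: sin D = FE·sin F/ED ≈ 0.60795.
Since ED ≥ FE, only the acute value applies: ∠D ≈ 37.44°.
Then ∠E = 180° − ∠F − ∠D ≈ 31.86°.
Law of sines gives DF = ED·sin E/sin F ≈ 186.31.
Circumradius = ED/(2 sin F) ≈ 176.49.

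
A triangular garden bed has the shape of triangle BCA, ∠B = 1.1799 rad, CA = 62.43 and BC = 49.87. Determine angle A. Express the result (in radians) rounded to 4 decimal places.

∠A ≈ 0.8309 rad

Law of sines: sin A = BC·sin B/CA ≈ 0.73856.
Since CA ≥ BC, only the acute value applies: ∠A ≈ 0.8309 rad.
Then ∠C = π − ∠B − ∠A ≈ 1.1308 rad.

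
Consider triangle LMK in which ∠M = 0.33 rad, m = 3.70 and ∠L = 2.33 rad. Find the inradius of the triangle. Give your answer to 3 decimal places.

The third angle is ∠K = π − ∠L − ∠M = 0.482 rad.
Law of sines: l = m·sin L/sin M ≈ 8.2826.
Law of sines: k = m·sin K/sin M ≈ 5.2888.
Area = ½·m·l·sin K ≈ 7.0974.
Semiperimeter s = (8.2826+3.7+5.2888)/2 = 8.6357.
Inradius = area/s = 7.0974/8.6357 ≈ 0.82187.

r ≈ 0.822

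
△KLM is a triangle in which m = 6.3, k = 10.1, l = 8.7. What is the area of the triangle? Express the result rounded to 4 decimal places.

Semiperimeter s = (10.1 + 8.7 + 6.3)/2 = 12.55.
Heron's formula: area = √(12.55·2.45·3.85·6.25) ≈ 27.2.

area ≈ 27.2004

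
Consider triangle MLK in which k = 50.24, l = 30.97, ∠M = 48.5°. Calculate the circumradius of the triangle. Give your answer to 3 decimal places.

By the law of cosines, m² = l² + k² − 2·l·k·cos M = 1421.2, so m ≈ 37.699.
Area = ½·l·k·sin M ≈ 582.66.
Circumradius = m/(2 sin M) ≈ 25.168.

25.168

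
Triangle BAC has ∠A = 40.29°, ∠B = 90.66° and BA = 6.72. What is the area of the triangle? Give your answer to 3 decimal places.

area ≈ 19.331

The third angle is ∠C = 180° − ∠B − ∠A = 49.05°.
Law of sines: AC = BA·sin B/sin C ≈ 8.8968.
Law of sines: CB = BA·sin A/sin C ≈ 5.7535.
Area = ½·BA·AC·sin A ≈ 19.331.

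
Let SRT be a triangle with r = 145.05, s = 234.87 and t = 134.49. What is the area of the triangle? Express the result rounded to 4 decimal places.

8891.8234

Semiperimeter p = (234.87 + 145.05 + 134.49)/2 = 257.21.
Heron's formula: area = √(257.21·22.335·112.16·122.72) ≈ 8891.8.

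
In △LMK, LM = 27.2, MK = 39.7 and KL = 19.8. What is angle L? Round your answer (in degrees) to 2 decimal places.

By the law of cosines, cos L = (KL² + LM² − MK²) / (2·KL·LM) ≈ -0.41241, so ∠L ≈ 114.36°.

114.36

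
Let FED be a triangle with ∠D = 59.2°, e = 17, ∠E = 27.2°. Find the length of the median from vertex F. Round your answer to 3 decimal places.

The third angle is ∠F = 180° − ∠E − ∠D = 93.60°.
Law of sines: f = e·sin F/sin E ≈ 37.118.
Law of sines: d = e·sin D/sin E ≈ 31.946.
Median from F: ½√(2·e² + 2·d² − f²) ≈ 17.616.

17.616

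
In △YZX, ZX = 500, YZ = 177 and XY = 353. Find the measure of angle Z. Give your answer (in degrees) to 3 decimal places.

∠Z ≈ 27.696°

By the law of cosines, cos Z = (YZ² + ZX² − XY²) / (2·YZ·ZX) ≈ 0.88542, so ∠Z ≈ 27.70°.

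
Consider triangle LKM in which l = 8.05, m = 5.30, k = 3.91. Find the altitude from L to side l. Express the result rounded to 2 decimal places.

Semiperimeter s = (8.05 + 3.91 + 5.3)/2 = 8.63.
Heron's formula: area = √(8.63·0.58·4.72·3.33) ≈ 8.8698.
The altitude from L has length 2·area/l ≈ 2.2037.

h_L ≈ 2.20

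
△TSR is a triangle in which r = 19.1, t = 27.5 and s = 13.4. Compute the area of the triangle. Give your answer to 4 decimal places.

Semiperimeter p = (27.5 + 13.4 + 19.1)/2 = 30.
Heron's formula: area = √(30·2.5·16.6·10.9) ≈ 116.49.

area ≈ 116.4925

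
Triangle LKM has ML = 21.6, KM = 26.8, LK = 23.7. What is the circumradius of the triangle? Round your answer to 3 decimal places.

By the law of cosines, cos L = (ML² + LK² − KM²) / (2·ML·LK) ≈ 0.30279, so ∠L ≈ 72.37°.
Circumradius = KM/(2 sin L) ≈ 14.06.

14.060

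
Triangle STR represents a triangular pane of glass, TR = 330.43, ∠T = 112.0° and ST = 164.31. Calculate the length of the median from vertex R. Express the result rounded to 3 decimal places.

m_R ≈ 369.150

By the law of cosines, RS² = ST² + TR² − 2·ST·TR·cos T = 1.7686e+05, so RS ≈ 420.55.
Median from R: ½√(2·TR² + 2·RS² − ST²) ≈ 369.15.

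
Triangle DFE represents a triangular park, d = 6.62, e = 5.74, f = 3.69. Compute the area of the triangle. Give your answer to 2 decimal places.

Semiperimeter s = (6.62 + 3.69 + 5.74)/2 = 8.025.
Heron's formula: area = √(8.025·1.405·4.335·2.285) ≈ 10.568.

10.57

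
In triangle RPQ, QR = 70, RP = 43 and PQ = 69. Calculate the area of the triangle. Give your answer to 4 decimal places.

area ≈ 1420.5689

Semiperimeter s = (69 + 70 + 43)/2 = 91.
Heron's formula: area = √(91·22·21·48) ≈ 1420.6.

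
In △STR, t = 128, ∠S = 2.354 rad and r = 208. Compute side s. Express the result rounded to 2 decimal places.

311.80

By the law of cosines, s² = t² + r² − 2·t·r·cos S = 97217, so s ≈ 311.8.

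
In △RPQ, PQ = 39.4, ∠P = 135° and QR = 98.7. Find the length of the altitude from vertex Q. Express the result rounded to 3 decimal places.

Law of sines: sin R = PQ·sin P/QR ≈ 0.28227.
Since QR ≥ PQ, only the acute value applies: ∠R ≈ 16.40°.
Then ∠Q = 180° − ∠P − ∠R ≈ 28.60°.
Law of sines gives RP = QR·sin Q/sin P ≈ 66.826.
Area = ½·QR·PQ·sin Q ≈ 930.89.
The altitude from Q has length 2·area/RP ≈ 27.86.

27.860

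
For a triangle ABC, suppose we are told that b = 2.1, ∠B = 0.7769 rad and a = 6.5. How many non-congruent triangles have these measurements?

0

a·sin B = 6.5·sin(0.7769 rad) ≈ 4.557.
Since b = 2.1 < 4.557 = a sin B, no triangle exists.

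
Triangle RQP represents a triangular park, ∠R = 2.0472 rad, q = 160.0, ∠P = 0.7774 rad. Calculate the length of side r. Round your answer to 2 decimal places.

The third angle is ∠Q = π − ∠P − ∠R = 0.3170 rad.
Law of sines: r = q·sin R/sin Q ≈ 456.14.

456.14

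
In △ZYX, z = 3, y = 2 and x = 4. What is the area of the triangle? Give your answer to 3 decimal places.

2.905

Semiperimeter s = (3 + 2 + 4)/2 = 4.5.
Heron's formula: area = √(4.5·1.5·2.5·0.5) ≈ 2.9047.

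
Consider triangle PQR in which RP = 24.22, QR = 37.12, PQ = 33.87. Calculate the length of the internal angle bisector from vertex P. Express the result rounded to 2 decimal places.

22.03

By the law of cosines, cos P = (RP² + PQ² − QR²) / (2·RP·PQ) ≈ 0.21692, so ∠P ≈ 77.47°.
The bisector from P has length 2·RP·PQ·cos(∠P/2)/(RP+PQ) ≈ 22.031.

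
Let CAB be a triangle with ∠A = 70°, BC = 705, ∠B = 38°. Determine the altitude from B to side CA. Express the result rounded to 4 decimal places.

h_B ≈ 670.4948

The third angle is ∠C = 180° − ∠A − ∠B = 72.00°.
Law of sines: AB = BC·sin C/sin A ≈ 713.53.
Law of sines: CA = BC·sin B/sin A ≈ 461.9.
Area = ½·BC·AB·sin B ≈ 1.5485e+05.
The altitude from B has length 2·area/CA ≈ 670.49.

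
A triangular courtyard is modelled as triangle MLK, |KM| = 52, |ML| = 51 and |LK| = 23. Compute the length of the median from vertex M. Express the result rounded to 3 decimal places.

Median from M: ½√(2·|KM|² + 2·|ML|² − |LK|²) ≈ 50.202.

m_M ≈ 50.202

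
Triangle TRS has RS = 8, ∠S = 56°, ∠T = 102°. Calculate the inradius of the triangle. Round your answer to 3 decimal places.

1.139

The third angle is ∠R = 180° − ∠S − ∠T = 22.00°.
Law of sines: ST = RS·sin R/sin T ≈ 3.0638.
Law of sines: TR = RS·sin S/sin T ≈ 6.7805.
Area = ½·RS·ST·sin S ≈ 10.16.
Semiperimeter s = (8+3.0638+6.7805)/2 = 8.9221.
Inradius = area/s = 10.16/8.9221 ≈ 1.1387.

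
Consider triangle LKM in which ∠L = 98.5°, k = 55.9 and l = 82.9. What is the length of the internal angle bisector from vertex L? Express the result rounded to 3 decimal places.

Law of sines: sin K = k·sin L/l ≈ 0.66690.
Since l ≥ k, only the acute value applies: ∠K ≈ 41.83°.
Then ∠M = 180° − ∠L − ∠K ≈ 39.67°.
Law of sines gives m = l·sin M/sin L ≈ 53.51.
The bisector from L has length 2·k·m·cos(∠L/2)/(k+m) ≈ 35.692.

35.692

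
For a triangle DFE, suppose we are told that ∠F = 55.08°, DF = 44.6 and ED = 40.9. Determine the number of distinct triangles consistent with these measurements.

2

DF·sin F = 44.6·sin(55.08°) ≈ 36.57.
Since DF sin F < ED < DF (36.57 < 40.9 < 44.6), two triangles exist.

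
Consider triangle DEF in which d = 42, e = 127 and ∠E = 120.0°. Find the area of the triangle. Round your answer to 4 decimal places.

area ≈ 1831.0185

Law of sines: sin D = d·sin E/e ≈ 0.28640.
Since e ≥ d, only the acute value applies: ∠D ≈ 16.64°.
Then ∠F = 180° − ∠E − ∠D ≈ 43.36°.
Law of sines gives f = e·sin F/sin E ≈ 100.68.
Area = ½·e·d·sin F ≈ 1831.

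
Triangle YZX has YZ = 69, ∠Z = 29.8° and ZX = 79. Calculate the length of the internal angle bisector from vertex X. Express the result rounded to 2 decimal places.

By the law of cosines, XY² = YZ² + ZX² − 2·YZ·ZX·cos Z = 1541.6, so XY ≈ 39.263.
Law of cosines again: cos X = (ZX² + XY² − YZ²)/(2·ZX·XY) ≈ 0.48707, so ∠X ≈ 60.85°.
The bisector from X has length 2·ZX·XY·cos(∠X/2)/(ZX+XY) ≈ 45.232.

45.23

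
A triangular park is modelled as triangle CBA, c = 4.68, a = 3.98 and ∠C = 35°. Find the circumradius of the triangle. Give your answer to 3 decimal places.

Law of sines: sin A = a·sin C/c ≈ 0.48779.
Since c ≥ a, only the acute value applies: ∠A ≈ 29.20°.
Then ∠B = 180° − ∠C − ∠A ≈ 115.80°.
Law of sines gives b = c·sin B/sin C ≈ 7.3457.
Circumradius = c/(2 sin C) ≈ 4.0797.

R ≈ 4.080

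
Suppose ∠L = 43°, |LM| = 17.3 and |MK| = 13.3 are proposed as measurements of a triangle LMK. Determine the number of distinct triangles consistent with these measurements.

|LM|·sin L = 17.3·sin(43°) ≈ 11.8.
Since |LM| sin L < |MK| < |LM| (11.8 < 13.3 < 17.3), two triangles exist.

2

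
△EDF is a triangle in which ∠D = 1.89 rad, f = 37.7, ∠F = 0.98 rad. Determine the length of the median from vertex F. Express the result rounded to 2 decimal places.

25.45

The third angle is ∠E = π − ∠D − ∠F = 0.272 rad.
Law of sines: e = f·sin E/sin F ≈ 12.178.
Law of sines: d = f·sin D/sin F ≈ 43.101.
Median from F: ½√(2·e² + 2·d² − f²) ≈ 25.45.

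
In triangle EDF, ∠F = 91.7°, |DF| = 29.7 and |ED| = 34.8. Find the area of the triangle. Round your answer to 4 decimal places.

area ≈ 256.4547

Law of sines: sin E = |DF|·sin F/|ED| ≈ 0.85307.
Since |ED| ≥ |DF|, only the acute value applies: ∠E ≈ 58.55°.
Then ∠D = 180° − ∠F − ∠E ≈ 29.75°.
Law of sines gives |FE| = |ED|·sin D/sin F ≈ 17.277.
Area = ½·|ED|·|DF|·sin D ≈ 256.45.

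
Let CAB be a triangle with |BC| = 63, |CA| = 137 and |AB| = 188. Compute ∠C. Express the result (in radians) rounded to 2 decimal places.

By the law of cosines, cos C = (|BC|² + |CA|² − |AB|²) / (2·|BC|·|CA|) ≈ -0.73027, so ∠C ≈ 2.3895 rad.

2.39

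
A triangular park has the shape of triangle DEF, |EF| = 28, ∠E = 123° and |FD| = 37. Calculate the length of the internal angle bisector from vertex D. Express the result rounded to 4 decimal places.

Law of sines: sin D = |EF|·sin E/|FD| ≈ 0.63467.
Since |FD| ≥ |EF|, only the acute value applies: ∠D ≈ 39.40°.
Then ∠F = 180° − ∠E − ∠D ≈ 17.60°.
Law of sines gives |DE| = |FD|·sin F/sin E ≈ 13.343.
The bisector from D has length 2·|FD|·|DE|·cos(∠D/2)/(|FD|+|DE|) ≈ 18.466.

18.4655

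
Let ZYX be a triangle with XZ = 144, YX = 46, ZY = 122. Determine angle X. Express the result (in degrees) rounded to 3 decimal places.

∠X ≈ 53.026°

By the law of cosines, cos X = (YX² + XZ² − ZY²) / (2·YX·XZ) ≈ 0.60145, so ∠X ≈ 53.03°.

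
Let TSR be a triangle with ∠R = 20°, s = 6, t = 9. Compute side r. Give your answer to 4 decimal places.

By the law of cosines, r² = t² + s² − 2·t·s·cos R = 15.513, so r ≈ 3.9387.

3.9387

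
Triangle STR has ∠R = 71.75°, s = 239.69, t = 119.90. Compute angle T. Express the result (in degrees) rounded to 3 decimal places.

By the law of cosines, r² = s² + t² − 2·s·t·cos R = 53827, so r ≈ 232.01.
Law of cosines again: cos T = (r² + s² − t²)/(2·r·s) ≈ 0.87127, so ∠T ≈ 29.39°.

29.393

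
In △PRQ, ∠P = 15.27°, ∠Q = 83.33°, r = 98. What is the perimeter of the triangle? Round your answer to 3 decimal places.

222.547

The third angle is ∠R = 180° − ∠Q − ∠P = 81.40°.
Law of sines: p = r·sin P/sin R ≈ 26.104.
Law of sines: q = r·sin Q/sin R ≈ 98.444.
Semiperimeter s = (26.104+98+98.444)/2 = 111.27.
Perimeter = 26.104 + 98 + 98.444 = 222.55.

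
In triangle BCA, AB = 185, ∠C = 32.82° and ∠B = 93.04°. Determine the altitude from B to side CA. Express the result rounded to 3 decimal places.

h_B ≈ 149.933

The third angle is ∠A = 180° − ∠B − ∠C = 54.14°.
Law of sines: CA = AB·sin B/sin C ≈ 340.85.
Law of sines: BC = AB·sin A/sin C ≈ 276.63.
Area = ½·AB·CA·sin A ≈ 25552.
The altitude from B has length 2·area/CA ≈ 149.93.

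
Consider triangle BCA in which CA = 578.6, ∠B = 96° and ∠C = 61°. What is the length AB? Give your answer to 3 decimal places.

508.842

The third angle is ∠A = 180° − ∠B − ∠C = 23.00°.
Law of sines: AB = CA·sin C/sin B ≈ 508.84.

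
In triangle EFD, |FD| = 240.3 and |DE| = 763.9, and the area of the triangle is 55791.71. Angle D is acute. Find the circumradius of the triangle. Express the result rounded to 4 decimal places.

From area = ½·|FD|·|DE|·sin D, we get sin D = 2·area/(|FD|·|DE|) ≈ 0.60787.
Taking the acute solution, ∠D ≈ 37.44°.
Law of cosines then gives |EF| ≈ 591.42.
Circumradius = |EF|/(2 sin D) ≈ 486.47.

R ≈ 486.4666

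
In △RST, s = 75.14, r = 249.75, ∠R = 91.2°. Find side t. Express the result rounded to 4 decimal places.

236.6102

Law of sines: sin S = s·sin R/r ≈ 0.30079.
Since r ≥ s, only the acute value applies: ∠S ≈ 17.51°.
Then ∠T = 180° − ∠R − ∠S ≈ 71.29°.
Law of sines gives t = r·sin T/sin R ≈ 236.61.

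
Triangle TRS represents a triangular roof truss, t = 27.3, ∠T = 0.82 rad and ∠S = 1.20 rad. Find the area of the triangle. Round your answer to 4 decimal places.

area ≈ 427.9081

The third angle is ∠R = π − ∠S − ∠T = 1.122 rad.
Law of sines: r = t·sin R/sin T ≈ 33.634.
Law of sines: s = t·sin S/sin T ≈ 34.801.
Area = ½·t·r·sin S ≈ 427.91.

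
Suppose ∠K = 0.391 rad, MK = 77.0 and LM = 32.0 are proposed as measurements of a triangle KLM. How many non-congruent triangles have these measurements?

MK·sin K = 77.0·sin(0.391 rad) ≈ 29.35.
Since MK sin K < LM < MK (29.35 < 32.0 < 77.0), two triangles exist.

2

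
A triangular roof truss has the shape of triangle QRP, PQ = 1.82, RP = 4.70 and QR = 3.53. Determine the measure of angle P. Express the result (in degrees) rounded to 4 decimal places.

40.8470

By the law of cosines, cos P = (RP² + PQ² − QR²) / (2·RP·PQ) ≈ 0.75646, so ∠P ≈ 40.85°.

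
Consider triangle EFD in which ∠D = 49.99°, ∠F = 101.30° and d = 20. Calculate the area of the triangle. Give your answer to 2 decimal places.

123.00

The third angle is ∠E = 180° − ∠F − ∠D = 28.71°.
Law of sines: e = d·sin E/sin D ≈ 12.544.
Law of sines: f = d·sin F/sin D ≈ 25.606.
Area = ½·d·e·sin F ≈ 123.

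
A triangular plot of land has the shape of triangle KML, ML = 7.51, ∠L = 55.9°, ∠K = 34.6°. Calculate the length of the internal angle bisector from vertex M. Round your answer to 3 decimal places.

t_M ≈ 6.328

The third angle is ∠M = 180° − ∠L − ∠K = 89.50°.
Law of sines: LK = ML·sin M/sin K ≈ 13.225.
Law of sines: KM = ML·sin L/sin K ≈ 10.951.
The bisector from M has length 2·KM·ML·cos(∠M/2)/(KM+ML) ≈ 6.3277.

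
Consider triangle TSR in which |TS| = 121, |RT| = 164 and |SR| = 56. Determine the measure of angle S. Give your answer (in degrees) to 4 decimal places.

132.2905

By the law of cosines, cos S = (|TS|² + |SR|² − |RT|²) / (2·|TS|·|SR|) ≈ -0.67289, so ∠S ≈ 132.29°.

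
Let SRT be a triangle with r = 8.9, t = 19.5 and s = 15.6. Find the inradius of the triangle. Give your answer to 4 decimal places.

Semiperimeter p = (15.6 + 8.9 + 19.5)/2 = 22.
Heron's formula: area = √(22·6.4·13.1·2.5) ≈ 67.906.
Inradius = area/p = 67.906/22 ≈ 3.0866.

3.0866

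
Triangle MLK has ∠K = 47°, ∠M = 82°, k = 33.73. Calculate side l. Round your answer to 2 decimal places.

35.84

The third angle is ∠L = 180° − ∠K − ∠M = 51.00°.
Law of sines: l = k·sin L/sin K ≈ 35.842.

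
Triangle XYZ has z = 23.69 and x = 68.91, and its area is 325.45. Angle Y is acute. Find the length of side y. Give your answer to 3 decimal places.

From area = ½·z·x·sin Y, we get sin Y = 2·area/(z·x) ≈ 0.39872.
Taking the acute solution, ∠Y ≈ 23.50°.
Law of cosines then gives y ≈ 48.121.

48.121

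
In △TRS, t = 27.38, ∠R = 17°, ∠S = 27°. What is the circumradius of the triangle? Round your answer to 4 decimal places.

The third angle is ∠T = 180° − ∠R − ∠S = 136.00°.
Law of sines: r = t·sin R/sin T ≈ 11.524.
Law of sines: s = t·sin S/sin T ≈ 17.894.
Circumradius = t/(2 sin T) ≈ 19.708.

19.7075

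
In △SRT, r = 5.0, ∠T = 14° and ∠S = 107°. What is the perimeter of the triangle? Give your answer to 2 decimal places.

11.99

The third angle is ∠R = 180° − ∠T − ∠S = 59.00°.
Law of sines: s = r·sin S/sin R ≈ 5.5783.
Law of sines: t = r·sin T/sin R ≈ 1.4112.
Semiperimeter p = (5.5783+5+1.4112)/2 = 5.9947.
Perimeter = 5.5783 + 5 + 1.4112 = 11.989.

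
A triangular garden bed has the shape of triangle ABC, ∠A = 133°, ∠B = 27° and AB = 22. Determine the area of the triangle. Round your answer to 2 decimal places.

area ≈ 234.93

The third angle is ∠C = 180° − ∠A − ∠B = 20.00°.
Law of sines: BC = AB·sin A/sin C ≈ 47.043.
Law of sines: CA = AB·sin B/sin C ≈ 29.202.
Area = ½·AB·BC·sin B ≈ 234.93.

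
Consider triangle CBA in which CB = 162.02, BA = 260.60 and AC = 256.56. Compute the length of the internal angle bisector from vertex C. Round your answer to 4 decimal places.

By the law of cosines, cos C = (AC² + CB² − BA²) / (2·AC·CB) ≈ 0.29062, so ∠C ≈ 1.2759 rad.
The bisector from C has length 2·AC·CB·cos(∠C/2)/(AC+CB) ≈ 159.55.

t_C ≈ 159.5489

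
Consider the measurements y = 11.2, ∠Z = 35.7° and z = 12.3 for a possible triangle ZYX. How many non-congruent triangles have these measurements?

y·sin Z = 11.2·sin(35.7°) ≈ 6.536.
Since z ≥ y, exactly one triangle exists.

1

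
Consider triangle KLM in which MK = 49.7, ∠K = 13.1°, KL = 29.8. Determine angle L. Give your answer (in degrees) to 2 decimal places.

148.81

By the law of cosines, LM² = MK² + KL² − 2·MK·KL·cos K = 473.1, so LM ≈ 21.751.
Law of cosines again: cos L = (KL² + LM² − MK²)/(2·KL·LM) ≈ -0.85545, so ∠L ≈ 148.81°.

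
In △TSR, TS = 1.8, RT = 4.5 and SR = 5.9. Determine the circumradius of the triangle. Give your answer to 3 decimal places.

4.124

By the law of cosines, cos T = (RT² + TS² − SR²) / (2·RT·TS) ≈ -0.69877, so ∠T ≈ 134.33°.
Circumradius = SR/(2 sin T) ≈ 4.1239.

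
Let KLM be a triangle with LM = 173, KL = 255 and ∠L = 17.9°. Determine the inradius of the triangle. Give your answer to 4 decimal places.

r ≈ 25.4460

By the law of cosines, MK² = KL² + LM² − 2·KL·LM·cos L = 10995, so MK ≈ 104.86.
Area = ½·KL·LM·sin L ≈ 6779.5.
Semiperimeter s = (173+104.86+255)/2 = 266.43.
Inradius = area/s = 6779.5/266.43 ≈ 25.446.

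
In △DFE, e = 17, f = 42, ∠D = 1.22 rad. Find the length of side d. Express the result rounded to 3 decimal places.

By the law of cosines, d² = f² + e² − 2·f·e·cos D = 1562.3, so d ≈ 39.526.

39.526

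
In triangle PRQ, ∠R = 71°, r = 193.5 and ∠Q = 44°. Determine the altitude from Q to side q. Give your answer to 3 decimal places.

175.371

The third angle is ∠P = 180° − ∠R − ∠Q = 65.00°.
Law of sines: p = r·sin P/sin R ≈ 185.48.
Law of sines: q = r·sin Q/sin R ≈ 142.16.
Area = ½·r·p·sin Q ≈ 12465.
The altitude from Q has length 2·area/q ≈ 175.37.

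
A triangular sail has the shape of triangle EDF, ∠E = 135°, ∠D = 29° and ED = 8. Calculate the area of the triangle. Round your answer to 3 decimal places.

The third angle is ∠F = 180° − ∠E − ∠D = 16.00°.
Law of sines: DF = ED·sin E/sin F ≈ 20.523.
Law of sines: FE = ED·sin D/sin F ≈ 14.071.
Area = ½·ED·DF·sin D ≈ 39.799.

39.799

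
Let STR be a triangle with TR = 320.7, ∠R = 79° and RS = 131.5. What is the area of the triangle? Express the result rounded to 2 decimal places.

Area = ½·TR·RS·sin R ≈ 20699.

20698.62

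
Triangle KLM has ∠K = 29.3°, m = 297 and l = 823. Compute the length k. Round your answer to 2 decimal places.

By the law of cosines, k² = l² + m² − 2·l·m·cos K = 3.3922e+05, so k ≈ 582.42.

582.42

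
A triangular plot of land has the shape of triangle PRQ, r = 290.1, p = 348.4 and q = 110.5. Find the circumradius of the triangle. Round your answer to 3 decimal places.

By the law of cosines, cos P = (r² + q² − p²) / (2·r·q) ≈ -0.39017, so ∠P ≈ 112.96°.
Circumradius = p/(2 sin P) ≈ 189.19.

189.195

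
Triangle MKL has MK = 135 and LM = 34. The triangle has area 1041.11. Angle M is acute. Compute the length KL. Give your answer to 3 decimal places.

105.830

From area = ½·LM·MK·sin M, we get sin M = 2·area/(LM·MK) ≈ 0.45364.
Taking the acute solution, ∠M ≈ 26.98°.
Law of cosines then gives KL ≈ 105.83.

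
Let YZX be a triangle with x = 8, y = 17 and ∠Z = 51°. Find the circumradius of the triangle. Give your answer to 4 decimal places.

R ≈ 8.6755

By the law of cosines, z² = x² + y² − 2·x·y·cos Z = 181.82, so z ≈ 13.484.
Area = ½·x·y·sin Z ≈ 52.846.
Circumradius = z/(2 sin Z) ≈ 8.6755.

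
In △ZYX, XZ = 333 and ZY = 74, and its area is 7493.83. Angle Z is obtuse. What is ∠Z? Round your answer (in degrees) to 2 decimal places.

∠Z ≈ 142.54°

From area = ½·XZ·ZY·sin Z, we get sin Z = 2·area/(XZ·ZY) ≈ 0.60822.
Taking the obtuse solution, ∠Z ≈ 142.54°.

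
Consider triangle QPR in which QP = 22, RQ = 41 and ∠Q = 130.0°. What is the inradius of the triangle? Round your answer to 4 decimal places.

By the law of cosines, PR² = RQ² + QP² − 2·RQ·QP·cos Q = 3324.6, so PR ≈ 57.659.
Area = ½·RQ·QP·sin Q ≈ 345.49.
Semiperimeter s = (57.659+41+22)/2 = 60.33.
Inradius = area/s = 345.49/60.33 ≈ 5.7266.

5.7266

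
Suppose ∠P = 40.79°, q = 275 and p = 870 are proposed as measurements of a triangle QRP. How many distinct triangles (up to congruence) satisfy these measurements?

q·sin P = 275·sin(40.79°) ≈ 179.7.
Since p ≥ q, exactly one triangle exists.

1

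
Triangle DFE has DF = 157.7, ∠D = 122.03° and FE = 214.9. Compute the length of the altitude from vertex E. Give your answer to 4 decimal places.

Law of sines: sin E = DF·sin D/FE ≈ 0.62212.
Since FE ≥ DF, only the acute value applies: ∠E ≈ 38.47°.
Then ∠F = 180° − ∠D − ∠E ≈ 19.50°.
Law of sines gives ED = FE·sin F/sin D ≈ 84.612.
Area = ½·FE·DF·sin F ≈ 5656.
The altitude from E has length 2·area/DF ≈ 71.731.

h_E ≈ 71.7314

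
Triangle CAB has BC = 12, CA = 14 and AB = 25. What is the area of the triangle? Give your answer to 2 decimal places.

Semiperimeter s = (25 + 12 + 14)/2 = 25.5.
Heron's formula: area = √(25.5·0.5·13.5·11.5) ≈ 44.491.

area ≈ 44.49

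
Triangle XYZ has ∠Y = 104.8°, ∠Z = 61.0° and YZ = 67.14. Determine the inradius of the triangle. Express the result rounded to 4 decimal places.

The third angle is ∠X = 180° − ∠Y − ∠Z = 14.20°.
Law of sines: ZX = YZ·sin Y/sin X ≈ 264.62.
Law of sines: XY = YZ·sin Z/sin X ≈ 239.38.
Area = ½·YZ·ZX·sin Z ≈ 7769.4.
Semiperimeter s = (67.14+264.62+239.38)/2 = 285.57.
Inradius = area/s = 7769.4/285.57 ≈ 27.207.

27.2068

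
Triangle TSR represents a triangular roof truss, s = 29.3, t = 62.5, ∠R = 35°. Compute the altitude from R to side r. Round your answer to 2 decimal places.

By the law of cosines, r² = t² + s² − 2·t·s·cos R = 1764.6, so r ≈ 42.007.
Area = ½·t·s·sin R ≈ 525.18.
The altitude from R has length 2·area/r ≈ 25.004.

25.00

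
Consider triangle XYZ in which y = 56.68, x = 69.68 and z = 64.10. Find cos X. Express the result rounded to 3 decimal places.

cos X ≈ 0.339

By the law of cosines, cos X = (y² + z² − x²) / (2·y·z) ≈ 0.33939, so ∠X ≈ 70.16°.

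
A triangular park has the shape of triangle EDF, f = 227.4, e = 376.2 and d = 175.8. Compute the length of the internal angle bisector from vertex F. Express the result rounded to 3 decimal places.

t_F ≈ 234.333

By the law of cosines, cos F = (e² + d² − f²) / (2·e·d) ≈ 0.91268, so ∠F ≈ 24.12°.
The bisector from F has length 2·e·d·cos(∠F/2)/(e+d) ≈ 234.33.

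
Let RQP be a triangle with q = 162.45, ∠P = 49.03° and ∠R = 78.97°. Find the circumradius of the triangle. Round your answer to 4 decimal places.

The third angle is ∠Q = 180° − ∠P − ∠R = 52.00°.
Law of sines: r = q·sin R/sin Q ≈ 202.34.
Law of sines: p = q·sin P/sin Q ≈ 155.66.
Circumradius = q/(2 sin Q) ≈ 103.08.

103.0760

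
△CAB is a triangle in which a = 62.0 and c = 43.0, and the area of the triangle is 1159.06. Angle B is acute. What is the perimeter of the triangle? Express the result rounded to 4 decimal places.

From area = ½·c·a·sin B, we get sin B = 2·area/(c·a) ≈ 0.86951.
Taking the acute solution, ∠B ≈ 60.40°.
Law of cosines then gives b ≈ 55.312.
Perimeter = 43 + 62 + 55.312 = 160.31.

perimeter ≈ 160.3124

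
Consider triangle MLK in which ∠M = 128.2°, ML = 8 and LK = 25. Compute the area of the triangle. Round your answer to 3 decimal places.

area ≈ 60.509

Law of sines: sin K = ML·sin M/LK ≈ 0.25147.
Since LK ≥ ML, only the acute value applies: ∠K ≈ 14.56°.
Then ∠L = 180° − ∠M − ∠K ≈ 37.24°.
Law of sines gives KM = LK·sin L/sin M ≈ 19.249.
Area = ½·LK·ML·sin L ≈ 60.509.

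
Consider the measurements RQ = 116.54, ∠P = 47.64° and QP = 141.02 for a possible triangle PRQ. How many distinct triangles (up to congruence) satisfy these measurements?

QP·sin P = 141.02·sin(47.64°) ≈ 104.2.
Since QP sin P < RQ < QP (104.2 < 116.54 < 141.02), two triangles exist.

2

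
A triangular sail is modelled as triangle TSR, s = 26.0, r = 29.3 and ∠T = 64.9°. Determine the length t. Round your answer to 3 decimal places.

29.802

By the law of cosines, t² = s² + r² − 2·s·r·cos T = 888.18, so t ≈ 29.802.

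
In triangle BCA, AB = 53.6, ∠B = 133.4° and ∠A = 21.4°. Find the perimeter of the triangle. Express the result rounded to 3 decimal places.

The third angle is ∠C = 180° − ∠A − ∠B = 25.20°.
Law of sines: CA = AB·sin B/sin C ≈ 91.466.
Law of sines: BC = AB·sin A/sin C ≈ 45.933.
Semiperimeter s = (91.466+53.6+45.933)/2 = 95.5.
Perimeter = 91.466 + 53.6 + 45.933 = 191.

perimeter ≈ 190.999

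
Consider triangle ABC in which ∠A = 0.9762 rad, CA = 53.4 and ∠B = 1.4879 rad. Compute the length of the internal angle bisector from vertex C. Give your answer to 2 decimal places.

45.72

The third angle is ∠C = π − ∠A − ∠B = 0.6775 rad.
Law of sines: BC = CA·sin A/sin B ≈ 44.388.
Law of sines: AB = CA·sin C/sin B ≈ 33.589.
The bisector from C has length 2·BC·CA·cos(∠C/2)/(BC+CA) ≈ 45.724.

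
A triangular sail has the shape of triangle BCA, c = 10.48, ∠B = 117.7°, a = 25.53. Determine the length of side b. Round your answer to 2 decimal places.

By the law of cosines, b² = c² + a² − 2·c·a·cos B = 1010.4, so b ≈ 31.786.

31.79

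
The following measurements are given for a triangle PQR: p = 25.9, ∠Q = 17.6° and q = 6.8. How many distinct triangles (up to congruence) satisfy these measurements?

p·sin Q = 25.9·sin(17.6°) ≈ 7.831.
Since q = 6.8 < 7.831 = p sin Q, no triangle exists.

0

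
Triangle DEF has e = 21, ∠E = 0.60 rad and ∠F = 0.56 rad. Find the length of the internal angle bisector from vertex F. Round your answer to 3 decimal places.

t_F ≈ 24.980

The third angle is ∠D = π − ∠E − ∠F = 1.982 rad.
Law of sines: d = e·sin D/sin E ≈ 34.097.
Law of sines: f = e·sin F/sin E ≈ 19.756.
The bisector from F has length 2·d·e·cos(∠F/2)/(d+e) ≈ 24.98.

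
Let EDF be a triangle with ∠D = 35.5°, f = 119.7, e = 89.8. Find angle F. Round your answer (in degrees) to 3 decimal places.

By the law of cosines, d² = f² + e² − 2·f·e·cos D = 4890.2, so d ≈ 69.93.
Law of cosines again: cos F = (e² + d² − f²)/(2·e·d) ≈ -0.10939, so ∠F ≈ 96.28°.

∠F ≈ 96.280°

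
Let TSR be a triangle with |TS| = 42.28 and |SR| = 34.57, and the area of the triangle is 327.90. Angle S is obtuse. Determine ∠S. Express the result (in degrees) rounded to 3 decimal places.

153.341

From area = ½·|TS|·|SR|·sin S, we get sin S = 2·area/(|TS|·|SR|) ≈ 0.44868.
Taking the obtuse solution, ∠S ≈ 153.34°.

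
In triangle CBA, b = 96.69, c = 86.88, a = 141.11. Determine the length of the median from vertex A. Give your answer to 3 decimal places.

m_A ≈ 58.911

Median from A: ½√(2·c² + 2·b² − a²) ≈ 58.911.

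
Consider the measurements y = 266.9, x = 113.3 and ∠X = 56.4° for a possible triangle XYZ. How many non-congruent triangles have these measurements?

0

y·sin X = 266.9·sin(56.4°) ≈ 222.3.
Since x = 113.3 < 222.3 = y sin X, no triangle exists.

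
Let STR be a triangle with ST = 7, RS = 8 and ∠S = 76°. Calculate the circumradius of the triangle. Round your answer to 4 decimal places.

By the law of cosines, TR² = RS² + ST² − 2·RS·ST·cos S = 85.905, so TR ≈ 9.2685.
Area = ½·RS·ST·sin S ≈ 27.168.
Circumradius = TR/(2 sin S) ≈ 4.7761.

4.7761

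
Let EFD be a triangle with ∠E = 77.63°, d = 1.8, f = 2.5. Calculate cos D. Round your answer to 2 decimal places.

cos D ≈ 0.77

By the law of cosines, e² = f² + d² − 2·f·d·cos E = 7.562, so e ≈ 2.7499.
Law of cosines again: cos D = (e² + f² − d²)/(2·e·f) ≈ 0.76890, so ∠D ≈ 39.74°.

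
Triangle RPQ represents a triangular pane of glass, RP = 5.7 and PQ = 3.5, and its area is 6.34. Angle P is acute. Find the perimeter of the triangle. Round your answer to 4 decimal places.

From area = ½·RP·PQ·sin P, we get sin P = 2·area/(RP·PQ) ≈ 0.63559.
Taking the acute solution, ∠P ≈ 0.689 rad.
Law of cosines then gives QR ≈ 3.7331.
Perimeter = 3.5 + 3.7331 + 5.7 = 12.933.

12.9331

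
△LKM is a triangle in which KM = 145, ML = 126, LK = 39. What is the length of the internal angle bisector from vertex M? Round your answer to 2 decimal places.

t_M ≈ 133.76

By the law of cosines, cos M = (KM² + ML² − LK²) / (2·KM·ML) ≈ 0.96825, so ∠M ≈ 14.48°.
The bisector from M has length 2·KM·ML·cos(∠M/2)/(KM+ML) ≈ 133.76.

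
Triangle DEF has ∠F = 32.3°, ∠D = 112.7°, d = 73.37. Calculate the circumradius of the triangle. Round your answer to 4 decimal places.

The third angle is ∠E = 180° − ∠F − ∠D = 35.00°.
Law of sines: e = d·sin E/sin D ≈ 45.617.
Law of sines: f = d·sin F/sin D ≈ 42.497.
Circumradius = d/(2 sin D) ≈ 39.765.

39.7653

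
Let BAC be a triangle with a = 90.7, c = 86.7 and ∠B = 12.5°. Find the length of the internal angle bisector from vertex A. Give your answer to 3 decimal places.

By the law of cosines, b² = a² + c² − 2·a·c·cos B = 388.8, so b ≈ 19.718.
Law of cosines again: cos A = (c² + b² − a²)/(2·c·b) ≈ -0.09383, so ∠A ≈ 95.38°.
The bisector from A has length 2·c·b·cos(∠A/2)/(c+b) ≈ 21.627.

21.627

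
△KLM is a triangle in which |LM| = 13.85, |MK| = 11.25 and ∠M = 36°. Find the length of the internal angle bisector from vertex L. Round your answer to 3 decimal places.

By the law of cosines, |KL|² = |LM|² + |MK|² − 2·|LM|·|MK|·cos M = 66.275, so |KL| ≈ 8.141.
Law of cosines again: cos L = (|KL|² + |LM|² − |MK|²)/(2·|KL|·|LM|) ≈ 0.58329, so ∠L ≈ 54.32°.
The bisector from L has length 2·|KL|·|LM|·cos(∠L/2)/(|KL|+|LM|) ≈ 9.1238.

t_L ≈ 9.124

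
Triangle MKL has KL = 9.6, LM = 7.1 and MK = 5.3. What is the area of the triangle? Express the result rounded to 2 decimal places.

area ≈ 18.50

Semiperimeter s = (9.6 + 7.1 + 5.3)/2 = 11.
Heron's formula: area = √(11·1.4·3.9·5.7) ≈ 18.502.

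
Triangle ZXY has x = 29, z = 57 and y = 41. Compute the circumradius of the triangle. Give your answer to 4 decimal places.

29.9331

By the law of cosines, cos Z = (x² + y² − z²) / (2·x·y) ≈ -0.30572, so ∠Z ≈ 107.80°.
Circumradius = z/(2 sin Z) ≈ 29.933.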